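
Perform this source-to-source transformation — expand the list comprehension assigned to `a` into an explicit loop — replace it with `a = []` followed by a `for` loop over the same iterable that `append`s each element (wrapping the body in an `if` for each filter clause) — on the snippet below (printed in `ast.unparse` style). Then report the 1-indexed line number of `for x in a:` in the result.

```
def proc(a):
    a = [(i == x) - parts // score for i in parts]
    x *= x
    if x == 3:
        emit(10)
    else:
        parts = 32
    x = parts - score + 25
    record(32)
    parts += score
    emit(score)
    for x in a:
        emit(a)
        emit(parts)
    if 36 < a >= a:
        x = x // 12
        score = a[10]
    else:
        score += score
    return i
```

14

Transformed code:
def proc(a):
    a = []
    for i in parts:
        a.append((i == x) - parts // score)
    x *= x
    if x == 3:
        emit(10)
    else:
        parts = 32
    x = parts - score + 25
    record(32)
    parts += score
    emit(score)
    for x in a:
        emit(a)
        emit(parts)
    if 36 < a >= a:
        x = x // 12
        score = a[10]
    else:
        score += score
    return i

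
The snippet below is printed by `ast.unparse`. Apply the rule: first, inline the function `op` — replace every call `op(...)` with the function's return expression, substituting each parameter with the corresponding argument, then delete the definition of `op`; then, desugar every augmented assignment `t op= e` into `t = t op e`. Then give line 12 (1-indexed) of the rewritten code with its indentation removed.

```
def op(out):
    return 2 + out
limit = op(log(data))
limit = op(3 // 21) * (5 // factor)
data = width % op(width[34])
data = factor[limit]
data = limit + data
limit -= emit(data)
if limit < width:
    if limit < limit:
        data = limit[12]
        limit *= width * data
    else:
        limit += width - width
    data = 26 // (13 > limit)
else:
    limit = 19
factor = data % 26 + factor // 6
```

limit = limit + (width - width)

Transformed code:
limit = 2 + log(data)
limit = (2 + 3 // 21) * (5 // factor)
data = width % (2 + width[34])
data = factor[limit]
data = limit + data
limit = limit - emit(data)
if limit < width:
    if limit < limit:
        data = limit[12]
        limit = limit * (width * data)
    else:
        limit = limit + (width - width)
    data = 26 // (13 > limit)
else:
    limit = 19
factor = data % 26 + factor // 6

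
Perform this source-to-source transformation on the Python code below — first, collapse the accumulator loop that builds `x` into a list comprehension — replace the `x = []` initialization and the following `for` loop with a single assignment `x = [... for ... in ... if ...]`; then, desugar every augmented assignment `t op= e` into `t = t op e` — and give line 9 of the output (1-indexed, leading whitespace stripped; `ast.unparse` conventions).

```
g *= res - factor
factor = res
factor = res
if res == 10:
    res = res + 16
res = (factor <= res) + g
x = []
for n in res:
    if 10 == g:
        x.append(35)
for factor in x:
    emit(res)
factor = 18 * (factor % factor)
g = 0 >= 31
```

emit(res)

Transformed code:
g = g * (res - factor)
factor = res
factor = res
if res == 10:
    res = res + 16
res = (factor <= res) + g
x = [35 for n in res if 10 == g]
for factor in x:
    emit(res)
factor = 18 * (factor % factor)
g = 0 >= 31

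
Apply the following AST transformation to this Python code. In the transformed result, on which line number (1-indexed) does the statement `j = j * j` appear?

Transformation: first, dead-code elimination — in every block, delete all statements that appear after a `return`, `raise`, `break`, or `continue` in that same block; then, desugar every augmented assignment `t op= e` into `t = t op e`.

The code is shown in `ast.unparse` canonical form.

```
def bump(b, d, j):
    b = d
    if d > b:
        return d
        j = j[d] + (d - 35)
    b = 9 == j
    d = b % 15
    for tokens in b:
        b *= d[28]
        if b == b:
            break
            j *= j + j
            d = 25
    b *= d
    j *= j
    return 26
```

12

Transformed code:
def bump(b, d, j):
    b = d
    if d > b:
        return d
    b = 9 == j
    d = b % 15
    for tokens in b:
        b = b * d[28]
        if b == b:
            break
    b = b * d
    j = j * j
    return 26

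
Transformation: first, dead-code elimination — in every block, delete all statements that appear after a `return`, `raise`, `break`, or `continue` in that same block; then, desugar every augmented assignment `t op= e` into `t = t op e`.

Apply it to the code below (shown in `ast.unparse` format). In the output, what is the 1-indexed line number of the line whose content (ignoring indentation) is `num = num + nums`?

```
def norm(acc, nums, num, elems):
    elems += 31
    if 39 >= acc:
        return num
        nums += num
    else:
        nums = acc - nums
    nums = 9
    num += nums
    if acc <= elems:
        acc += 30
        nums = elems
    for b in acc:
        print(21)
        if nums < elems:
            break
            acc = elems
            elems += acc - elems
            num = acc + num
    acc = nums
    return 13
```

8

Transformed code:
def norm(acc, nums, num, elems):
    elems = elems + 31
    if 39 >= acc:
        return num
    else:
        nums = acc - nums
    nums = 9
    num = num + nums
    if acc <= elems:
        acc = acc + 30
        nums = elems
    for b in acc:
        print(21)
        if nums < elems:
            break
    acc = nums
    return 13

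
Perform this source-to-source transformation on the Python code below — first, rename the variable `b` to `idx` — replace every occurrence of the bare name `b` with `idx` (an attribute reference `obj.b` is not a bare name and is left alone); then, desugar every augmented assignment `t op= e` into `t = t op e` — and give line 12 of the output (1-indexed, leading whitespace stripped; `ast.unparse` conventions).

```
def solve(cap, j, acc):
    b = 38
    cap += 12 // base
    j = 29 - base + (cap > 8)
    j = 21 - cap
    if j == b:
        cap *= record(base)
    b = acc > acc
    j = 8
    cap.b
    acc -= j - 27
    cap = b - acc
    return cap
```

Transformed code:
def solve(cap, j, acc):
    idx = 38
    cap = cap + 12 // base
    j = 29 - base + (cap > 8)
    j = 21 - cap
    if j == idx:
        cap = cap * record(base)
    idx = acc > acc
    j = 8
    cap.b
    acc = acc - (j - 27)
    cap = idx - acc
    return cap

cap = idx - acc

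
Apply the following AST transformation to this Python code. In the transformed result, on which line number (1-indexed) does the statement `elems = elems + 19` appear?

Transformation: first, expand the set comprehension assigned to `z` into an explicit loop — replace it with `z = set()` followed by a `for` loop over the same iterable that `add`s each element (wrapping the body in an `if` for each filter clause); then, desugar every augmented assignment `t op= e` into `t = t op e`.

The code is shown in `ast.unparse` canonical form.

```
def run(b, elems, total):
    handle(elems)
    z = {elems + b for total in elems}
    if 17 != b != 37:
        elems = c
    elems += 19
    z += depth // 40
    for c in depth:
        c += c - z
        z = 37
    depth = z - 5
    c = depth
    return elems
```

8

Transformed code:
def run(b, elems, total):
    handle(elems)
    z = set()
    for total in elems:
        z.add(elems + b)
    if 17 != b != 37:
        elems = c
    elems = elems + 19
    z = z + depth // 40
    for c in depth:
        c = c + (c - z)
        z = 37
    depth = z - 5
    c = depth
    return elems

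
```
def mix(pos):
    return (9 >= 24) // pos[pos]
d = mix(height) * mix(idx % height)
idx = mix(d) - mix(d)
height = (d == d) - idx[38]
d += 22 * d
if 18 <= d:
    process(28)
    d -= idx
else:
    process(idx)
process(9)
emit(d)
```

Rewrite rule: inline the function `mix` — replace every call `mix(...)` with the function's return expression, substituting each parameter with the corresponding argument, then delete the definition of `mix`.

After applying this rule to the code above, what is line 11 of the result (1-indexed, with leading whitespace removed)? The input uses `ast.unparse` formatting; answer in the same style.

emit(d)

Transformed code:
d = (9 >= 24) // height[height] * ((9 >= 24) // (idx % height)[idx % height])
idx = (9 >= 24) // d[d] - (9 >= 24) // d[d]
height = (d == d) - idx[38]
d += 22 * d
if 18 <= d:
    process(28)
    d -= idx
else:
    process(idx)
process(9)
emit(d)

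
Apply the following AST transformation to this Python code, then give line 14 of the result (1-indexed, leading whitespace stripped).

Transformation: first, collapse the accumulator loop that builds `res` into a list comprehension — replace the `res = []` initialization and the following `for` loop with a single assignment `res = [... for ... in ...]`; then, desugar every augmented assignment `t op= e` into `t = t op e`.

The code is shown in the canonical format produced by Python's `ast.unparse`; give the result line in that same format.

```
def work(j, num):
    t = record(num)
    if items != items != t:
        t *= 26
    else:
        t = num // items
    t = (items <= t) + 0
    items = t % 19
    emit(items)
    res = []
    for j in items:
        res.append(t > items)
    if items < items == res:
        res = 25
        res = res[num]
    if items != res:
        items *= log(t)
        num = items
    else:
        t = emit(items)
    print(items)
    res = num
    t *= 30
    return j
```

Transformed code:
def work(j, num):
    t = record(num)
    if items != items != t:
        t = t * 26
    else:
        t = num // items
    t = (items <= t) + 0
    items = t % 19
    emit(items)
    res = [t > items for j in items]
    if items < items == res:
        res = 25
        res = res[num]
    if items != res:
        items = items * log(t)
        num = items
    else:
        t = emit(items)
    print(items)
    res = num
    t = t * 30
    return j

if items != res:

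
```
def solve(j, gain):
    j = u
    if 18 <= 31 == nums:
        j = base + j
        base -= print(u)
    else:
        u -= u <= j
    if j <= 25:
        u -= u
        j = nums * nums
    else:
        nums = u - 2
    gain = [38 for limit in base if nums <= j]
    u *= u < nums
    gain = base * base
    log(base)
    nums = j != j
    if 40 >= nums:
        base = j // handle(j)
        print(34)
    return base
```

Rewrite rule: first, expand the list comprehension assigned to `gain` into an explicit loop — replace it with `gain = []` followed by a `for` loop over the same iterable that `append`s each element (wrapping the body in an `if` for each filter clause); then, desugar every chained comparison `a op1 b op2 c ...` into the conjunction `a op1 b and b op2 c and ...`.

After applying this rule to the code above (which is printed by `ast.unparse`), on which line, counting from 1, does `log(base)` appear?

Transformed code:
def solve(j, gain):
    j = u
    if 18 <= 31 and 31 == nums:
        j = base + j
        base -= print(u)
    else:
        u -= u <= j
    if j <= 25:
        u -= u
        j = nums * nums
    else:
        nums = u - 2
    gain = []
    for limit in base:
        if nums <= j:
            gain.append(38)
    u *= u < nums
    gain = base * base
    log(base)
    nums = j != j
    if 40 >= nums:
        base = j // handle(j)
        print(34)
    return base

19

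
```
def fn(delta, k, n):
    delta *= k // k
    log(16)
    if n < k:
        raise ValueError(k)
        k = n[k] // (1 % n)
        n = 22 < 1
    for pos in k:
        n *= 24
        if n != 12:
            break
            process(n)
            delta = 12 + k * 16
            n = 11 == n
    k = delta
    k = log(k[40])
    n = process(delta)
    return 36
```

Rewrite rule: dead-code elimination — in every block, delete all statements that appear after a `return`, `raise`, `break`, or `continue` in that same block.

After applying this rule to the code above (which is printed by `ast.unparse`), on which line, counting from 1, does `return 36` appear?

13

Transformed code:
def fn(delta, k, n):
    delta *= k // k
    log(16)
    if n < k:
        raise ValueError(k)
    for pos in k:
        n *= 24
        if n != 12:
            break
    k = delta
    k = log(k[40])
    n = process(delta)
    return 36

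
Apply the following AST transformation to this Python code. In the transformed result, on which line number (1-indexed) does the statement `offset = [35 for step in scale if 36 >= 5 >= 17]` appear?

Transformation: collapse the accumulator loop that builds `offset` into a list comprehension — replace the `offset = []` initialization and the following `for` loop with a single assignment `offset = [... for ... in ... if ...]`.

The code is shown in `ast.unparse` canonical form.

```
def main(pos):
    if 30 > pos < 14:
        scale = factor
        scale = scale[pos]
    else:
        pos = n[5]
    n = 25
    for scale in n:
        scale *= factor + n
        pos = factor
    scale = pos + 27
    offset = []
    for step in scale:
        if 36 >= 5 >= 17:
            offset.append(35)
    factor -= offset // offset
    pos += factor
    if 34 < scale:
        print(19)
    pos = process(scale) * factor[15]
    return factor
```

Transformed code:
def main(pos):
    if 30 > pos < 14:
        scale = factor
        scale = scale[pos]
    else:
        pos = n[5]
    n = 25
    for scale in n:
        scale *= factor + n
        pos = factor
    scale = pos + 27
    offset = [35 for step in scale if 36 >= 5 >= 17]
    factor -= offset // offset
    pos += factor
    if 34 < scale:
        print(19)
    pos = process(scale) * factor[15]
    return factor

12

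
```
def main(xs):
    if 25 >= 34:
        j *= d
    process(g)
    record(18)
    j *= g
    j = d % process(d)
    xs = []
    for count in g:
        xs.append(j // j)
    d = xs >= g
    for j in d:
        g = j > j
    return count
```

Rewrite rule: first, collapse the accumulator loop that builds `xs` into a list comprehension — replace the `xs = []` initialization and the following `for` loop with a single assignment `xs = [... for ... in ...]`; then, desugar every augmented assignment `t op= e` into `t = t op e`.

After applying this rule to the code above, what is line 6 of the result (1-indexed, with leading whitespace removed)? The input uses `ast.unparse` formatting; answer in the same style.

j = j * g

Transformed code:
def main(xs):
    if 25 >= 34:
        j = j * d
    process(g)
    record(18)
    j = j * g
    j = d % process(d)
    xs = [j // j for count in g]
    d = xs >= g
    for j in d:
        g = j > j
    return count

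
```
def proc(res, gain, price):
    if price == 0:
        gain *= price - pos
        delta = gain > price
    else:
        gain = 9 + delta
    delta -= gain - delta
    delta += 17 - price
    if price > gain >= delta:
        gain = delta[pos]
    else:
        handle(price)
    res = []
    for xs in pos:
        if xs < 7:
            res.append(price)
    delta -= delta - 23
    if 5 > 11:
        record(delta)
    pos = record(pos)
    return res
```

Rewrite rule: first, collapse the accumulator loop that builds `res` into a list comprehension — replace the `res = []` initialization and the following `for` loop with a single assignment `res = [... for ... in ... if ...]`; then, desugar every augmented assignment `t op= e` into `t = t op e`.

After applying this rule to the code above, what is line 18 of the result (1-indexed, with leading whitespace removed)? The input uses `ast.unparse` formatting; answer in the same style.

return res

Transformed code:
def proc(res, gain, price):
    if price == 0:
        gain = gain * (price - pos)
        delta = gain > price
    else:
        gain = 9 + delta
    delta = delta - (gain - delta)
    delta = delta + (17 - price)
    if price > gain >= delta:
        gain = delta[pos]
    else:
        handle(price)
    res = [price for xs in pos if xs < 7]
    delta = delta - (delta - 23)
    if 5 > 11:
        record(delta)
    pos = record(pos)
    return res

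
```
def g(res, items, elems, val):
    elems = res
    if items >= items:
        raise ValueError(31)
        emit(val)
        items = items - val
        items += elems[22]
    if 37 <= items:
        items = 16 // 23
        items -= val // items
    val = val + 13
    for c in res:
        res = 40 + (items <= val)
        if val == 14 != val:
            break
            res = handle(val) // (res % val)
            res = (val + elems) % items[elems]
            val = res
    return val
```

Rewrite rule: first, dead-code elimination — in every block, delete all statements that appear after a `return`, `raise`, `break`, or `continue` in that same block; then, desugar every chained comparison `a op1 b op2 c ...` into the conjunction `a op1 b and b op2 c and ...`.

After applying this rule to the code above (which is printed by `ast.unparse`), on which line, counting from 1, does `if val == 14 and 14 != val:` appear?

11

Transformed code:
def g(res, items, elems, val):
    elems = res
    if items >= items:
        raise ValueError(31)
    if 37 <= items:
        items = 16 // 23
        items -= val // items
    val = val + 13
    for c in res:
        res = 40 + (items <= val)
        if val == 14 and 14 != val:
            break
    return val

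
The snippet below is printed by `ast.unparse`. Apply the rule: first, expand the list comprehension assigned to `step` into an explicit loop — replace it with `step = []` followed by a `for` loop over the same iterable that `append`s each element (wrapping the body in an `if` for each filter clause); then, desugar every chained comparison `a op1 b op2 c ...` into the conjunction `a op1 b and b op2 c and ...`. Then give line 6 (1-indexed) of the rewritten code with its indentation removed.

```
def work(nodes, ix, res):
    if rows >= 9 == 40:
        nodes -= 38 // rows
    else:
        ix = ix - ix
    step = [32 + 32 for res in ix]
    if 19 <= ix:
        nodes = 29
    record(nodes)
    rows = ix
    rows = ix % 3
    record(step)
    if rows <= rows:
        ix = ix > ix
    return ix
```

step = []

Transformed code:
def work(nodes, ix, res):
    if rows >= 9 and 9 == 40:
        nodes -= 38 // rows
    else:
        ix = ix - ix
    step = []
    for res in ix:
        step.append(32 + 32)
    if 19 <= ix:
        nodes = 29
    record(nodes)
    rows = ix
    rows = ix % 3
    record(step)
    if rows <= rows:
        ix = ix > ix
    return ix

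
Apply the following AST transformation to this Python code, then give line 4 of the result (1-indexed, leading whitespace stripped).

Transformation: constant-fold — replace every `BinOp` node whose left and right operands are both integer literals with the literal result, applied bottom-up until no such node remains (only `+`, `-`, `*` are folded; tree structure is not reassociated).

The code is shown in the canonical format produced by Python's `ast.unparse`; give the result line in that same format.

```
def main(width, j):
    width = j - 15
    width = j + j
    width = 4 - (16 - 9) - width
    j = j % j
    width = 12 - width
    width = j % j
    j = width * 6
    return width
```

Transformed code:
def main(width, j):
    width = j - 15
    width = j + j
    width = -3 - width
    j = j % j
    width = 12 - width
    width = j % j
    j = width * 6
    return width

width = -3 - width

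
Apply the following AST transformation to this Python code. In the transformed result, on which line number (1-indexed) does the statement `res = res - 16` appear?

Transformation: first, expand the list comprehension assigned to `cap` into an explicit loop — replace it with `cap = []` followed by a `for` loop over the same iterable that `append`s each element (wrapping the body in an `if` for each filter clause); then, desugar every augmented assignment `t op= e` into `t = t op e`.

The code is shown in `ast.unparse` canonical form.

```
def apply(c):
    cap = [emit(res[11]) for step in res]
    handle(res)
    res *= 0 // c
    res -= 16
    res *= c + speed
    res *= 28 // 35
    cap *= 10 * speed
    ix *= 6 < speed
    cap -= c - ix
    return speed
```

Transformed code:
def apply(c):
    cap = []
    for step in res:
        cap.append(emit(res[11]))
    handle(res)
    res = res * (0 // c)
    res = res - 16
    res = res * (c + speed)
    res = res * (28 // 35)
    cap = cap * (10 * speed)
    ix = ix * (6 < speed)
    cap = cap - (c - ix)
    return speed

7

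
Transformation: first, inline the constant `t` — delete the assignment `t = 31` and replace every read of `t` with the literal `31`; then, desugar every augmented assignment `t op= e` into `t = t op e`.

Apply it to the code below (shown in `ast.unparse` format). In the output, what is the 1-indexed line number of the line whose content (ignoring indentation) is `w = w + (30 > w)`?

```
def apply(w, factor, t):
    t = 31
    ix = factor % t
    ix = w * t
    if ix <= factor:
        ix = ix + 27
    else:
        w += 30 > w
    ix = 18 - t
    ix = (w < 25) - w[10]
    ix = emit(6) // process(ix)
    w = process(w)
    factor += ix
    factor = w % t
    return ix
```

7

Transformed code:
def apply(w, factor, t):
    ix = factor % 31
    ix = w * 31
    if ix <= factor:
        ix = ix + 27
    else:
        w = w + (30 > w)
    ix = 18 - 31
    ix = (w < 25) - w[10]
    ix = emit(6) // process(ix)
    w = process(w)
    factor = factor + ix
    factor = w % 31
    return ix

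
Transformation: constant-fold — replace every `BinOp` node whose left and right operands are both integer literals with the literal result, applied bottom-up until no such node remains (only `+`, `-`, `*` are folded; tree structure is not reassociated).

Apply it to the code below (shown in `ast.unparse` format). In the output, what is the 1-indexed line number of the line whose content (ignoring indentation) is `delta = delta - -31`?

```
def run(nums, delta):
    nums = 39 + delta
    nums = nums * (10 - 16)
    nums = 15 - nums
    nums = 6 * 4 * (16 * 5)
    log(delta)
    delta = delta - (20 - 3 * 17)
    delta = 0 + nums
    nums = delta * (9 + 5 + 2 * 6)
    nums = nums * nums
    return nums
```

7

Transformed code:
def run(nums, delta):
    nums = 39 + delta
    nums = nums * -6
    nums = 15 - nums
    nums = 1920
    log(delta)
    delta = delta - -31
    delta = 0 + nums
    nums = delta * 26
    nums = nums * nums
    return nums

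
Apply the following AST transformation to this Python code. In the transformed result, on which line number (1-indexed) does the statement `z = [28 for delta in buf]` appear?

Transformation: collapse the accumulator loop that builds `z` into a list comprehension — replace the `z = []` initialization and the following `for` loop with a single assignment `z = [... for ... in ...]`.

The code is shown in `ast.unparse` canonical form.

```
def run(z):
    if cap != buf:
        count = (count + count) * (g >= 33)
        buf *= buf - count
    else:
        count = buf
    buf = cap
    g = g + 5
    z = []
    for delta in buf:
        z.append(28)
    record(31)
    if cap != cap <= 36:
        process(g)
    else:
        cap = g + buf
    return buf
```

Transformed code:
def run(z):
    if cap != buf:
        count = (count + count) * (g >= 33)
        buf *= buf - count
    else:
        count = buf
    buf = cap
    g = g + 5
    z = [28 for delta in buf]
    record(31)
    if cap != cap <= 36:
        process(g)
    else:
        cap = g + buf
    return buf

9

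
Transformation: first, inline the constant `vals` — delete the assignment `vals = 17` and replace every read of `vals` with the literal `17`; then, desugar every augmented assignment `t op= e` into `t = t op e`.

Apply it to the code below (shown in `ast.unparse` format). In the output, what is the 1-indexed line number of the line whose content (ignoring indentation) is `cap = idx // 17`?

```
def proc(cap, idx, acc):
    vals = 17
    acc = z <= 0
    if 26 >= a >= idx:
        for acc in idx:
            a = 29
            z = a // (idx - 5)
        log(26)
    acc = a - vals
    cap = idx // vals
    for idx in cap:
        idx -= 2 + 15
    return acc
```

9

Transformed code:
def proc(cap, idx, acc):
    acc = z <= 0
    if 26 >= a >= idx:
        for acc in idx:
            a = 29
            z = a // (idx - 5)
        log(26)
    acc = a - 17
    cap = idx // 17
    for idx in cap:
        idx = idx - (2 + 15)
    return acc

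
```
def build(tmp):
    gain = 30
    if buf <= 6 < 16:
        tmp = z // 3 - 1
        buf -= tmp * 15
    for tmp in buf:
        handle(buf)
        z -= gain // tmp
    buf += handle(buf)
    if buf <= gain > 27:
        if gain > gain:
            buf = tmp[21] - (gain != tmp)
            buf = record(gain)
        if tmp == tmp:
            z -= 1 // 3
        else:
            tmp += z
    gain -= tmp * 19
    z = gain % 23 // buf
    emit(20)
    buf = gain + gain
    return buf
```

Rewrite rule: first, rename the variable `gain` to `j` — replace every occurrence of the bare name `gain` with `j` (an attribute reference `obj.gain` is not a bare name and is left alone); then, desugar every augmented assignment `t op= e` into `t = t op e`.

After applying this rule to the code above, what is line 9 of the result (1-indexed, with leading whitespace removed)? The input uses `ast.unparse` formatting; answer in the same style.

buf = buf + handle(buf)

Transformed code:
def build(tmp):
    j = 30
    if buf <= 6 < 16:
        tmp = z // 3 - 1
        buf = buf - tmp * 15
    for tmp in buf:
        handle(buf)
        z = z - j // tmp
    buf = buf + handle(buf)
    if buf <= j > 27:
        if j > j:
            buf = tmp[21] - (j != tmp)
            buf = record(j)
        if tmp == tmp:
            z = z - 1 // 3
        else:
            tmp = tmp + z
    j = j - tmp * 19
    z = j % 23 // buf
    emit(20)
    buf = j + j
    return buf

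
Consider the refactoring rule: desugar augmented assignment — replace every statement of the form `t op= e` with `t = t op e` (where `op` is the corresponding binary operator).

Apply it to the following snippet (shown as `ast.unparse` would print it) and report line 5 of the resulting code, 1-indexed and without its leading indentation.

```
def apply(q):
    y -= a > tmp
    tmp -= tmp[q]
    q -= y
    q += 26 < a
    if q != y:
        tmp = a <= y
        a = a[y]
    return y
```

q = q + (26 < a)

Transformed code:
def apply(q):
    y = y - (a > tmp)
    tmp = tmp - tmp[q]
    q = q - y
    q = q + (26 < a)
    if q != y:
        tmp = a <= y
        a = a[y]
    return y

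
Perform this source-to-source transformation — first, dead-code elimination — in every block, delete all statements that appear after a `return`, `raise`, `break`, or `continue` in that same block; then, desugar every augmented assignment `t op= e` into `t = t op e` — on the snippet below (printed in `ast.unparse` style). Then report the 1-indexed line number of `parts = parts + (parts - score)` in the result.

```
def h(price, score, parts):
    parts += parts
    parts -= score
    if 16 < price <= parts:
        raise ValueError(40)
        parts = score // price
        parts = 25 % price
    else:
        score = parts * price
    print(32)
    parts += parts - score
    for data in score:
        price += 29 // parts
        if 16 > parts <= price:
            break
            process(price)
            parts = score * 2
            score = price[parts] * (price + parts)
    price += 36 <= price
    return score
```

Transformed code:
def h(price, score, parts):
    parts = parts + parts
    parts = parts - score
    if 16 < price <= parts:
        raise ValueError(40)
    else:
        score = parts * price
    print(32)
    parts = parts + (parts - score)
    for data in score:
        price = price + 29 // parts
        if 16 > parts <= price:
            break
    price = price + (36 <= price)
    return score

9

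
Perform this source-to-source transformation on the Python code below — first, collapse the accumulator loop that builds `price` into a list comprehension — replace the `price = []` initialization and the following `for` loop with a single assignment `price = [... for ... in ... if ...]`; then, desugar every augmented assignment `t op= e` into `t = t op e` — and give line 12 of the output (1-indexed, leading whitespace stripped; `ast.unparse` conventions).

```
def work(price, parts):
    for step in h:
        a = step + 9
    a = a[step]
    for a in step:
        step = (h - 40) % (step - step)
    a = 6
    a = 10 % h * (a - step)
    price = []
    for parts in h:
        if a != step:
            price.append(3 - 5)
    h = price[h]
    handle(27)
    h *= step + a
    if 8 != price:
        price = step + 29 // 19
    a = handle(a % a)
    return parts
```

h = h * (step + a)

Transformed code:
def work(price, parts):
    for step in h:
        a = step + 9
    a = a[step]
    for a in step:
        step = (h - 40) % (step - step)
    a = 6
    a = 10 % h * (a - step)
    price = [3 - 5 for parts in h if a != step]
    h = price[h]
    handle(27)
    h = h * (step + a)
    if 8 != price:
        price = step + 29 // 19
    a = handle(a % a)
    return parts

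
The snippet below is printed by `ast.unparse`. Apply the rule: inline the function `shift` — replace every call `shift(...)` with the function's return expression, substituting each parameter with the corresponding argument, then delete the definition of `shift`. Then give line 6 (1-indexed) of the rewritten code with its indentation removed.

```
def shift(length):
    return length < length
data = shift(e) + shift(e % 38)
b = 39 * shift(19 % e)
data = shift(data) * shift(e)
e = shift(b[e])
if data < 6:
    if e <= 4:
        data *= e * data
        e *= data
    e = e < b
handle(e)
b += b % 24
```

Transformed code:
data = (e < e) + (e % 38 < e % 38)
b = 39 * (19 % e < 19 % e)
data = (data < data) * (e < e)
e = b[e] < b[e]
if data < 6:
    if e <= 4:
        data *= e * data
        e *= data
    e = e < b
handle(e)
b += b % 24

if e <= 4:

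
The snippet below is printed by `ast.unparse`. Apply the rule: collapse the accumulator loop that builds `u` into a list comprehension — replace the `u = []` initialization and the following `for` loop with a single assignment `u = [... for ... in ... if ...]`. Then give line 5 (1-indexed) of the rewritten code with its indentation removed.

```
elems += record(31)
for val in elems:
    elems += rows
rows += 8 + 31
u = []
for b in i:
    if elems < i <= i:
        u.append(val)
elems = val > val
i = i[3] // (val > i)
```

u = [val for b in i if elems < i <= i]

Transformed code:
elems += record(31)
for val in elems:
    elems += rows
rows += 8 + 31
u = [val for b in i if elems < i <= i]
elems = val > val
i = i[3] // (val > i)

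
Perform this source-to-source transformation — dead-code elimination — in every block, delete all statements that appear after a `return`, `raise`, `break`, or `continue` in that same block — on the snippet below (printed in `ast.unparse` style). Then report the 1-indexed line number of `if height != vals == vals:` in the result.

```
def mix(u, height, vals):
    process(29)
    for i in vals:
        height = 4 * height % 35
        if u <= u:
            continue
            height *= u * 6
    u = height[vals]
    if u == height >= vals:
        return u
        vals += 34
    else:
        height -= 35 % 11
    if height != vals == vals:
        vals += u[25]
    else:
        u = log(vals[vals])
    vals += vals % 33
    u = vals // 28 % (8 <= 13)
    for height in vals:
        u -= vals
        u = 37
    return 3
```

Transformed code:
def mix(u, height, vals):
    process(29)
    for i in vals:
        height = 4 * height % 35
        if u <= u:
            continue
    u = height[vals]
    if u == height >= vals:
        return u
    else:
        height -= 35 % 11
    if height != vals == vals:
        vals += u[25]
    else:
        u = log(vals[vals])
    vals += vals % 33
    u = vals // 28 % (8 <= 13)
    for height in vals:
        u -= vals
        u = 37
    return 3

12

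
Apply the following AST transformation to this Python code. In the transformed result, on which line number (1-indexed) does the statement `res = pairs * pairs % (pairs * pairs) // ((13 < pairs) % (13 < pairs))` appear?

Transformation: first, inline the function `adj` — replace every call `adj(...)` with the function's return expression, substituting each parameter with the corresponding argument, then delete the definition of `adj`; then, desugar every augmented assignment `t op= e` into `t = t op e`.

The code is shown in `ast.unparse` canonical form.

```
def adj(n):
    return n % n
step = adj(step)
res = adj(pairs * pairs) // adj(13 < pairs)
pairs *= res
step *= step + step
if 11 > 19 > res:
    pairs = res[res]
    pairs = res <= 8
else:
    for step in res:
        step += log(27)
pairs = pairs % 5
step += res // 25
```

Transformed code:
step = step % step
res = pairs * pairs % (pairs * pairs) // ((13 < pairs) % (13 < pairs))
pairs = pairs * res
step = step * (step + step)
if 11 > 19 > res:
    pairs = res[res]
    pairs = res <= 8
else:
    for step in res:
        step = step + log(27)
pairs = pairs % 5
step = step + res // 25

2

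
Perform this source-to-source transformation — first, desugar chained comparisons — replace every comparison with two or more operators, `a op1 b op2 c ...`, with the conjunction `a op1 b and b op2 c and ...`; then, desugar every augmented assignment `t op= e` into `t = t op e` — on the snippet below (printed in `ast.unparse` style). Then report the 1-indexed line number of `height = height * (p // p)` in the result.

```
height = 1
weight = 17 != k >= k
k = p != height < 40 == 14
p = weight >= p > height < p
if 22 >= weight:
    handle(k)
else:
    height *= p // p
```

8

Transformed code:
height = 1
weight = 17 != k and k >= k
k = p != height and height < 40 and (40 == 14)
p = weight >= p and p > height and (height < p)
if 22 >= weight:
    handle(k)
else:
    height = height * (p // p)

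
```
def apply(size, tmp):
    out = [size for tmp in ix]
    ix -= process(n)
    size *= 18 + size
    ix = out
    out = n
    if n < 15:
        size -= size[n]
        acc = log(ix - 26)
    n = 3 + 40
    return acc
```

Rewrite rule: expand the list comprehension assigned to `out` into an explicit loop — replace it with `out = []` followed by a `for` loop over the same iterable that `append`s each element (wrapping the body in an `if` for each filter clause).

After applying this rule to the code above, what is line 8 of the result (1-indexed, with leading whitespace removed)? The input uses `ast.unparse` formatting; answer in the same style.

Transformed code:
def apply(size, tmp):
    out = []
    for tmp in ix:
        out.append(size)
    ix -= process(n)
    size *= 18 + size
    ix = out
    out = n
    if n < 15:
        size -= size[n]
        acc = log(ix - 26)
    n = 3 + 40
    return acc

out = n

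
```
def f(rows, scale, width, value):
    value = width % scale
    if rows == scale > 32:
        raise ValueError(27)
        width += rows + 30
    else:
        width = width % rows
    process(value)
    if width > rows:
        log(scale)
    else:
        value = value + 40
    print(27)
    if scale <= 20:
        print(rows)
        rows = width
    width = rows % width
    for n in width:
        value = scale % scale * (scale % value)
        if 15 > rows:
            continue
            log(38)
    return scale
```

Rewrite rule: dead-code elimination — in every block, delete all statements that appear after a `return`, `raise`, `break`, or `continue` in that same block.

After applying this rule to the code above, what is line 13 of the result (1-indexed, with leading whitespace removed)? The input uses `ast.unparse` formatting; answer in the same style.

Transformed code:
def f(rows, scale, width, value):
    value = width % scale
    if rows == scale > 32:
        raise ValueError(27)
    else:
        width = width % rows
    process(value)
    if width > rows:
        log(scale)
    else:
        value = value + 40
    print(27)
    if scale <= 20:
        print(rows)
        rows = width
    width = rows % width
    for n in width:
        value = scale % scale * (scale % value)
        if 15 > rows:
            continue
    return scale

if scale <= 20:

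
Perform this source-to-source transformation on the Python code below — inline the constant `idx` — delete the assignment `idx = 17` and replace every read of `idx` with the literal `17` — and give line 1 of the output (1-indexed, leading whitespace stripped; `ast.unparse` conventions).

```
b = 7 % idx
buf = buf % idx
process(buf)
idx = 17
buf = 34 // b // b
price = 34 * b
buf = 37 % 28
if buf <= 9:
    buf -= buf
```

b = 7 % 17

Transformed code:
b = 7 % 17
buf = buf % 17
process(buf)
buf = 34 // b // b
price = 34 * b
buf = 37 % 28
if buf <= 9:
    buf -= buf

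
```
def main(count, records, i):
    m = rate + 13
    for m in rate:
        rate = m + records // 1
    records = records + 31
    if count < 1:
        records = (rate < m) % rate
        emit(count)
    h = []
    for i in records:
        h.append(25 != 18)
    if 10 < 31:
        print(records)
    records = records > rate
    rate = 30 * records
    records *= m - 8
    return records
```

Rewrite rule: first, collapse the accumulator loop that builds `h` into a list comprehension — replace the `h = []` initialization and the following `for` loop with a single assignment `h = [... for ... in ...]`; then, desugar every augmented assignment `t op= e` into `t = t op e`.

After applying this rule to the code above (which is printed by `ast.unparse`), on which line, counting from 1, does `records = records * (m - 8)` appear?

Transformed code:
def main(count, records, i):
    m = rate + 13
    for m in rate:
        rate = m + records // 1
    records = records + 31
    if count < 1:
        records = (rate < m) % rate
        emit(count)
    h = [25 != 18 for i in records]
    if 10 < 31:
        print(records)
    records = records > rate
    rate = 30 * records
    records = records * (m - 8)
    return records

14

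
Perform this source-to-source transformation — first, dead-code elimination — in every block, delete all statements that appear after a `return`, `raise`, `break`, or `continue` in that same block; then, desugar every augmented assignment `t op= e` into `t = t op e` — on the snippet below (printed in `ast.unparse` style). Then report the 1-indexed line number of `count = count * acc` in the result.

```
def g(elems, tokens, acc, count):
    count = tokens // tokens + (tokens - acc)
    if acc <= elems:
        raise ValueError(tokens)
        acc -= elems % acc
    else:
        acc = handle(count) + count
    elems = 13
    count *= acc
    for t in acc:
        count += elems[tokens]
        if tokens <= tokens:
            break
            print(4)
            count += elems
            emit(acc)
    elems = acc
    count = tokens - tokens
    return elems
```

Transformed code:
def g(elems, tokens, acc, count):
    count = tokens // tokens + (tokens - acc)
    if acc <= elems:
        raise ValueError(tokens)
    else:
        acc = handle(count) + count
    elems = 13
    count = count * acc
    for t in acc:
        count = count + elems[tokens]
        if tokens <= tokens:
            break
    elems = acc
    count = tokens - tokens
    return elems

8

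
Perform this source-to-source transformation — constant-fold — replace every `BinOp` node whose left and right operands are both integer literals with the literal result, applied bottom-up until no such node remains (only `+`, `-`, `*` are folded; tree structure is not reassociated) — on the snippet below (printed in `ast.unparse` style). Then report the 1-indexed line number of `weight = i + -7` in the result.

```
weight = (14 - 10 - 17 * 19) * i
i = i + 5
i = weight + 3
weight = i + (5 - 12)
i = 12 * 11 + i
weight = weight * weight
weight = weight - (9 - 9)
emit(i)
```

4

Transformed code:
weight = -319 * i
i = i + 5
i = weight + 3
weight = i + -7
i = 132 + i
weight = weight * weight
weight = weight - 0
emit(i)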